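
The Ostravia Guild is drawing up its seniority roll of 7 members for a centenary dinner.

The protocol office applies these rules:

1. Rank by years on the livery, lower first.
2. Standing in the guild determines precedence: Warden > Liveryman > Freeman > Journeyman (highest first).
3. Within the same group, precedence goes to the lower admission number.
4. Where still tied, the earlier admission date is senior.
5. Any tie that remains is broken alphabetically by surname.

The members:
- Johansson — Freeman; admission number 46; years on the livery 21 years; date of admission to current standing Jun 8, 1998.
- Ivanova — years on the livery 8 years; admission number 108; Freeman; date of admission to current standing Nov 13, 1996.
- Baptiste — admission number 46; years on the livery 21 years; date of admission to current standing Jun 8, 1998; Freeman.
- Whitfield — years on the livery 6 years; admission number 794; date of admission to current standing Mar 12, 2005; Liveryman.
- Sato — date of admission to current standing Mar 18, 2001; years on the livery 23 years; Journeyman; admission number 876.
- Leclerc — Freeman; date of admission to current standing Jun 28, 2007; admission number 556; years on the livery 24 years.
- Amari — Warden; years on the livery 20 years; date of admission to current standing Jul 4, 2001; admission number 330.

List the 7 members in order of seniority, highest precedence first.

Whitfield, Ivanova, Amari, Baptiste, Johansson, Sato, Leclerc

By years on the livery (lower first): Whitfield (6 years); then Ivanova (8 years); then Amari (20 years); then Baptiste and Johansson (both 21 years); then Sato (23 years); then Leclerc (24 years).
Baptiste and Johansson are each Freeman, so the next rule applies.
Baptiste and Johansson both have admission number 46, so the next rule applies.
Baptiste and Johansson both have date of admission to current standing Jun 8, 1998, so the next rule applies.
Among Baptiste and Johansson, alphabetically by surname: Baptiste before Johansson.
Full order: Whitfield, Ivanova, Amari, Baptiste, Johansson, Sato, Leclerc.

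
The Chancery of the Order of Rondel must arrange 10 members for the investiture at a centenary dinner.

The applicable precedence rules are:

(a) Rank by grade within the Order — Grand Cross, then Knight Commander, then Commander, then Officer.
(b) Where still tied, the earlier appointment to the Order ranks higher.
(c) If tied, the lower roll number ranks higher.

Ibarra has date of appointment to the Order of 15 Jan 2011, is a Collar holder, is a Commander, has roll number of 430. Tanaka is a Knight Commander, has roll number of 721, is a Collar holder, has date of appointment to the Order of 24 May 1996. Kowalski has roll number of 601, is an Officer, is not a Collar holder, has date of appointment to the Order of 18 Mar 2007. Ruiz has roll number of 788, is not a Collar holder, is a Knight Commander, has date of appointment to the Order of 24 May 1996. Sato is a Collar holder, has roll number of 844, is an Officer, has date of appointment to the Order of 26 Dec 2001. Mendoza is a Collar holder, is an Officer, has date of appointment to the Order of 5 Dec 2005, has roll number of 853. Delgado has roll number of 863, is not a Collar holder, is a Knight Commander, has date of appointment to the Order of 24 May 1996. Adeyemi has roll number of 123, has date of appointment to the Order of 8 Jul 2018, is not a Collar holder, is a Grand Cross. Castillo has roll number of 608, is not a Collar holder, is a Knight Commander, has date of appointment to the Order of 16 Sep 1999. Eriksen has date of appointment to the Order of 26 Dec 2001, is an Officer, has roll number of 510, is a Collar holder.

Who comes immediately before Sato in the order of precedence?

Eriksen

By grade within the Order: Adeyemi (Grand Cross); then Tanaka, Ruiz, Delgado and Castillo (Knight Commander); then Ibarra (Commander); then Eriksen, Sato, Mendoza and Kowalski (Officer).
Among Tanaka, Ruiz, Delgado and Castillo, by date of appointment to the Order (earlier first): Tanaka, Ruiz and Delgado (24 May 1996) before Castillo (16 Sep 1999).
Among Tanaka, Ruiz and Delgado, by roll number (lower first): Tanaka (721) before Ruiz (788) before Delgado (863).
Among Eriksen, Sato, Mendoza and Kowalski, by date of appointment to the Order (earlier first): Eriksen and Sato (26 Dec 2001) before Mendoza (5 Dec 2005) before Kowalski (18 Mar 2007).
Among Eriksen and Sato, by roll number (lower first): Eriksen (510) before Sato (844).
Order: Adeyemi, Tanaka, Ruiz, Delgado, Castillo, Ibarra, Eriksen, Sato, Mendoza, Kowalski.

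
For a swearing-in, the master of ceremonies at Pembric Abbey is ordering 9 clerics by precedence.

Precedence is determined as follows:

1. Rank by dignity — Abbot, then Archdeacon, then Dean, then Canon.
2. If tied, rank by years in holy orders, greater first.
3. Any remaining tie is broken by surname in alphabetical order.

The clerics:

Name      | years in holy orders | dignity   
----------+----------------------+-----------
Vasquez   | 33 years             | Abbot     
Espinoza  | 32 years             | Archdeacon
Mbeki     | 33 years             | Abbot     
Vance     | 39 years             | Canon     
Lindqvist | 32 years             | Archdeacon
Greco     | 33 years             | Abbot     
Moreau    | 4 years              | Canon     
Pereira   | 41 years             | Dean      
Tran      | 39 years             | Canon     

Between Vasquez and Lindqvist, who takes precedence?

By dignity: Greco, Mbeki and Vasquez (Abbot); then Espinoza and Lindqvist (Archdeacon); then Pereira (Dean); then Tran, Vance and Moreau (Canon).
Greco, Mbeki and Vasquez all have years in holy orders 33 years, so the next rule applies.
Among Greco, Mbeki and Vasquez, alphabetically by surname: Greco before Mbeki before Vasquez.
Espinoza and Lindqvist both have years in holy orders 32 years, so the next rule applies.
Among Espinoza and Lindqvist, alphabetically by surname: Espinoza before Lindqvist.
Among Tran, Vance and Moreau, by years in holy orders (higher first): Tran and Vance (39 years) before Moreau (4 years).
Among Tran and Vance, alphabetically by surname: Tran before Vance.
So Vasquez takes precedence.

Vasquez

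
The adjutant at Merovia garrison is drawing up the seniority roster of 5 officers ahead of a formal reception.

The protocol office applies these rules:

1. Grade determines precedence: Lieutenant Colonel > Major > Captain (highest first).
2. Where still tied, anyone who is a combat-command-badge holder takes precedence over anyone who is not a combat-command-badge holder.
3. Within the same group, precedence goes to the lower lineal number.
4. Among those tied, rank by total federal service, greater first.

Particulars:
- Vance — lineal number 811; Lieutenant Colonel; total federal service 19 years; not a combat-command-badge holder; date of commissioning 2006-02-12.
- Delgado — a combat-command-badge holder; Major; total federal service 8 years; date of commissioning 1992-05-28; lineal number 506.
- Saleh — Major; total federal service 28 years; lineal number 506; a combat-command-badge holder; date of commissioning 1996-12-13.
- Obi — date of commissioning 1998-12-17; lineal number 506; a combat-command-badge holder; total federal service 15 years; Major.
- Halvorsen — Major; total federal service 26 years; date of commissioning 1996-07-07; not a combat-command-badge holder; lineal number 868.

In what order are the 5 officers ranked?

Vance, Saleh, Obi, Delgado, Halvorsen

By grade: Vance (Lieutenant Colonel); then Saleh, Obi, Delgado and Halvorsen (Major).
Among Saleh, Obi, Delgado and Halvorsen, a combat-command-badge holder before not a combat-command-badge holder: Saleh, Obi and Delgado (a combat-command-badge holder) before Halvorsen (not a combat-command-badge holder).
Saleh, Obi and Delgado all have lineal number 506, so the next rule applies.
Among Saleh, Obi and Delgado, by total federal service (higher first): Saleh (28 years) before Obi (15 years) before Delgado (8 years).
Full order: Vance, Saleh, Obi, Delgado, Halvorsen.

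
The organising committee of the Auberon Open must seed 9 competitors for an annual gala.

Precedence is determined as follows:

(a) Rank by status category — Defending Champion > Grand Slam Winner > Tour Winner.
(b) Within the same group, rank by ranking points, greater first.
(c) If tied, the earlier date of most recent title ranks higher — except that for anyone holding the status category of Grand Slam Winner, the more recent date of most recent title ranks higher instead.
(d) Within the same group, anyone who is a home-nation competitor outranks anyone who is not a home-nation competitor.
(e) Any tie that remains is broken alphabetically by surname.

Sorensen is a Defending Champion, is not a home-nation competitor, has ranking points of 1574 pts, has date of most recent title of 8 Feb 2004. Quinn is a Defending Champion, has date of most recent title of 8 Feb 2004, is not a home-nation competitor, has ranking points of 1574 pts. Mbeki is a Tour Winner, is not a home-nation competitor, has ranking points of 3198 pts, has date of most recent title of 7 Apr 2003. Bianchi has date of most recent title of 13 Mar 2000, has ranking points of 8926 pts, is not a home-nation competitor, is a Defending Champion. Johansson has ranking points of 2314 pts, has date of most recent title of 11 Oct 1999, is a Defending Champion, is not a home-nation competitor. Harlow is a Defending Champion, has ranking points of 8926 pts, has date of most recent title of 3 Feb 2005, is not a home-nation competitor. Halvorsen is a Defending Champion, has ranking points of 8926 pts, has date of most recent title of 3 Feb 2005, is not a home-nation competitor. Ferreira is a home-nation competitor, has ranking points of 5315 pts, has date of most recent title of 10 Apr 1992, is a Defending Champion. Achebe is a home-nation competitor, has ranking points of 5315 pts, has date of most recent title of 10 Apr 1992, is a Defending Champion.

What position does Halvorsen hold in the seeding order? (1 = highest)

2

By status category: Bianchi, Halvorsen, Harlow, Achebe, Ferreira, Johansson, Quinn and Sorensen (Defending Champion); then Mbeki (Tour Winner).
Among Bianchi, Halvorsen, Harlow, Achebe, Ferreira, Johansson, Quinn and Sorensen, by ranking points (higher first): Bianchi, Halvorsen and Harlow (8926 pts) before Achebe and Ferreira (5315 pts) before Johansson (2314 pts) before Quinn and Sorensen (1574 pts).
Among Bianchi, Halvorsen and Harlow, by date of most recent title (earlier first): Bianchi (13 Mar 2000) before Halvorsen and Harlow (3 Feb 2005).
Halvorsen and Harlow are each not a home-nation competitor, so the next rule applies.
Among Halvorsen and Harlow, alphabetically by surname: Halvorsen before Harlow.
Achebe and Ferreira both have date of most recent title 10 Apr 1992, so the next rule applies.
Achebe and Ferreira are each a home-nation competitor, so the next rule applies.
Among Achebe and Ferreira, alphabetically by surname: Achebe before Ferreira.
Quinn and Sorensen both have date of most recent title 8 Feb 2004, so the next rule applies.
Quinn and Sorensen are each not a home-nation competitor, so the next rule applies.
Among Quinn and Sorensen, alphabetically by surname: Quinn before Sorensen.
Order: Bianchi, Halvorsen, Harlow, Achebe, Ferreira, Johansson, Quinn, Sorensen, Mbeki. So position 2.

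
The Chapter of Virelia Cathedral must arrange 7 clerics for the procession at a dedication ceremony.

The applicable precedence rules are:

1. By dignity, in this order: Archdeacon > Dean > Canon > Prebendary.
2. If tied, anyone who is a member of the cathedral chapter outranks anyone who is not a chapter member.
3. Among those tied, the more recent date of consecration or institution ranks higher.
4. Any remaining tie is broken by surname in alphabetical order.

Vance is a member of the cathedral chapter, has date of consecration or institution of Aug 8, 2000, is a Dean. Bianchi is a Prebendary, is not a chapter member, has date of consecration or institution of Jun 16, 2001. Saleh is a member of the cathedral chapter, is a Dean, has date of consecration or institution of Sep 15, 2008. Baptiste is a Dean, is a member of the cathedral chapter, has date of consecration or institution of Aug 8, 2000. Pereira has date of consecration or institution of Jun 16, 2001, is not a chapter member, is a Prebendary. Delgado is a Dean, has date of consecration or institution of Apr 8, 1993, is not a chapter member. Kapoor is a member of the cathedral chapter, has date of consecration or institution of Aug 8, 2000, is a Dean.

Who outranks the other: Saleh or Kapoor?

Saleh

By dignity: Saleh, Baptiste, Kapoor, Vance and Delgado (Dean); then Bianchi and Pereira (Prebendary).
Among Saleh, Baptiste, Kapoor, Vance and Delgado, a member of the cathedral chapter before not a chapter member: Saleh, Baptiste, Kapoor and Vance (a member of the cathedral chapter) before Delgado (not a chapter member).
Among Saleh, Baptiste, Kapoor and Vance, by date of consecration or institution (later first): Saleh (Sep 15, 2008) before Baptiste, Kapoor and Vance (Aug 8, 2000).
Among Baptiste, Kapoor and Vance, alphabetically by surname: Baptiste before Kapoor before Vance.
Bianchi and Pereira are each not a chapter member, so the next rule applies.
Bianchi and Pereira both have date of consecration or institution Jun 16, 2001, so the next rule applies.
Among Bianchi and Pereira, alphabetically by surname: Bianchi before Pereira.
So Saleh takes precedence.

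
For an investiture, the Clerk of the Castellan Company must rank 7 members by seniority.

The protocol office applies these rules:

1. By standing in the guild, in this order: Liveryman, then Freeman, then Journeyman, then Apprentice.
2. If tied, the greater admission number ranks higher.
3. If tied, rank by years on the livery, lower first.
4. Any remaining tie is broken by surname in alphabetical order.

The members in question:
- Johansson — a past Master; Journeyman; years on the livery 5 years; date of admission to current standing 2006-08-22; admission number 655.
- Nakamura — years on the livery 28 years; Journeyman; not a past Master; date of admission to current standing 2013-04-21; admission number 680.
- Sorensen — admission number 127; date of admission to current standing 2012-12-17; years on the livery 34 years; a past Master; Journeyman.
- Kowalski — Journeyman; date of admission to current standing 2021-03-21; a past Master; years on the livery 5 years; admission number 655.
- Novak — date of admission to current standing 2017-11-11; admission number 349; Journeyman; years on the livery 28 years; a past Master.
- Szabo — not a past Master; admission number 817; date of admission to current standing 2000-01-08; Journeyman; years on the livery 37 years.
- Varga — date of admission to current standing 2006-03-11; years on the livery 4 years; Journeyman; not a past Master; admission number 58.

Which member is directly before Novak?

By standing in the guild: Szabo, Nakamura, Johansson, Kowalski, Novak, Sorensen and Varga (Journeyman).
Among Szabo, Nakamura, Johansson, Kowalski, Novak, Sorensen and Varga, by admission number (higher first): Szabo (817) before Nakamura (680) before Johansson and Kowalski (655) before Novak (349) before Sorensen (127) before Varga (58).
Johansson and Kowalski both have years on the livery 5 years, so the next rule applies.
Among Johansson and Kowalski, alphabetically by surname: Johansson before Kowalski.
Order: Szabo, Nakamura, Johansson, Kowalski, Novak, Sorensen, Varga.

Kowalski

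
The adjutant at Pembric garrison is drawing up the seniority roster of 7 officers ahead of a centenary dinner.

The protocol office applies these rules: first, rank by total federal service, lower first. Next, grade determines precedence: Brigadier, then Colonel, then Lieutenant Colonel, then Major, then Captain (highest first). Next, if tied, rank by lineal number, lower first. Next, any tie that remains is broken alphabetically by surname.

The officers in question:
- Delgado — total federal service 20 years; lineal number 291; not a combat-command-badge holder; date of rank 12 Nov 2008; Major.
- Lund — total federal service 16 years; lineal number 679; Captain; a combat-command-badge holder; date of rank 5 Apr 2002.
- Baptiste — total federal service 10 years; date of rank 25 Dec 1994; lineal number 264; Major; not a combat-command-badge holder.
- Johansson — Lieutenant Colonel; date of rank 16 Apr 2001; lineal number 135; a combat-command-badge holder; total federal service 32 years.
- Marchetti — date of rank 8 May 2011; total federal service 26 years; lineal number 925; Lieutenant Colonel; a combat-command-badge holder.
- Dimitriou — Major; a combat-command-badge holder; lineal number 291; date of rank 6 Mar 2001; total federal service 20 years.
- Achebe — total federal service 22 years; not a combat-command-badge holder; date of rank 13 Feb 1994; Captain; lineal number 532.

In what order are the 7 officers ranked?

Baptiste, Lund, Delgado, Dimitriou, Achebe, Marchetti, Johansson

By total federal service (lower first): Baptiste (10 years); then Lund (16 years); then Delgado and Dimitriou (both 20 years); then Achebe (22 years); then Marchetti (26 years); then Johansson (32 years).
Delgado and Dimitriou are each Major, so the next rule applies.
Delgado and Dimitriou both have lineal number 291, so the next rule applies.
Among Delgado and Dimitriou, alphabetically by surname: Delgado before Dimitriou.
Full order: Baptiste, Lund, Delgado, Dimitriou, Achebe, Marchetti, Johansson.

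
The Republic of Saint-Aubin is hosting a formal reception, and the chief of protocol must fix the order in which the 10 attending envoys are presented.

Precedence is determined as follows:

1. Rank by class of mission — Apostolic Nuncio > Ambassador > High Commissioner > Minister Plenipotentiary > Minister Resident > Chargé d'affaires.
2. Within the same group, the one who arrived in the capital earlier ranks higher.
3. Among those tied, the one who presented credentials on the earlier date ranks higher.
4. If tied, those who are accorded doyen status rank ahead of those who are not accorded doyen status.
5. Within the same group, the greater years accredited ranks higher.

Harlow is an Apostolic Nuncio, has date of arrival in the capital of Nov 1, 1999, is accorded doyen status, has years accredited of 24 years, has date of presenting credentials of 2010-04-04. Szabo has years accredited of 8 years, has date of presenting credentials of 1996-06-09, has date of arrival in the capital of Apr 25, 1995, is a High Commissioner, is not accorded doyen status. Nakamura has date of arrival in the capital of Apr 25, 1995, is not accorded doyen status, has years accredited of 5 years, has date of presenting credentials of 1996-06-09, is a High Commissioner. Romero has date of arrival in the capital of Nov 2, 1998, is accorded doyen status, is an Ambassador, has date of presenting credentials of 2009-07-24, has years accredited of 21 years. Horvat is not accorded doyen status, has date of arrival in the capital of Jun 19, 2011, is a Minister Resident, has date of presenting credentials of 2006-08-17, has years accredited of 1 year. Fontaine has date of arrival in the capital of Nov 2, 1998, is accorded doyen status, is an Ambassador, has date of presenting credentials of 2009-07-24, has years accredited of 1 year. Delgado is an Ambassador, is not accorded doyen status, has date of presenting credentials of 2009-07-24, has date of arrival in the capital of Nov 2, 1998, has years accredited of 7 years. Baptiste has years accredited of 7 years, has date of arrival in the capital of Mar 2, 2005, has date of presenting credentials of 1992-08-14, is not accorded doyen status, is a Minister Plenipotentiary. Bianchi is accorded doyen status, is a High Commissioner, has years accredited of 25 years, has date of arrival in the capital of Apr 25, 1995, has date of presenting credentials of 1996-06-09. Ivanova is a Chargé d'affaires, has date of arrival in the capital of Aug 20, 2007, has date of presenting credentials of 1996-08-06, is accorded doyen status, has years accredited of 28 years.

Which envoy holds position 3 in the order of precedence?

By class of mission: Harlow (Apostolic Nuncio); then Romero, Fontaine and Delgado (Ambassador); then Bianchi, Szabo and Nakamura (High Commissioner); then Baptiste (Minister Plenipotentiary); then Horvat (Minister Resident); then Ivanova (Chargé d'affaires).
Romero, Fontaine and Delgado all have date of arrival in the capital Nov 2, 1998, so the next rule applies.
Romero, Fontaine and Delgado all have date of presenting credentials 2009-07-24, so the next rule applies.
Among Romero, Fontaine and Delgado, accorded doyen status before not accorded doyen status: Romero and Fontaine (accorded doyen status) before Delgado (not accorded doyen status).
Among Romero and Fontaine, by years accredited (higher first): Romero (21 years) before Fontaine (1 year).
Bianchi, Szabo and Nakamura all have date of arrival in the capital Apr 25, 1995, so the next rule applies.
Bianchi, Szabo and Nakamura all have date of presenting credentials 1996-06-09, so the next rule applies.
Among Bianchi, Szabo and Nakamura, accorded doyen status before not accorded doyen status: Bianchi (accorded doyen status) before Szabo and Nakamura (not accorded doyen status).
Among Szabo and Nakamura, by years accredited (higher first): Szabo (8 years) before Nakamura (5 years).
Order: Harlow, Romero, Fontaine, Delgado, Bianchi, Szabo, Nakamura, Baptiste, Horvat, Ivanova.

Fontaine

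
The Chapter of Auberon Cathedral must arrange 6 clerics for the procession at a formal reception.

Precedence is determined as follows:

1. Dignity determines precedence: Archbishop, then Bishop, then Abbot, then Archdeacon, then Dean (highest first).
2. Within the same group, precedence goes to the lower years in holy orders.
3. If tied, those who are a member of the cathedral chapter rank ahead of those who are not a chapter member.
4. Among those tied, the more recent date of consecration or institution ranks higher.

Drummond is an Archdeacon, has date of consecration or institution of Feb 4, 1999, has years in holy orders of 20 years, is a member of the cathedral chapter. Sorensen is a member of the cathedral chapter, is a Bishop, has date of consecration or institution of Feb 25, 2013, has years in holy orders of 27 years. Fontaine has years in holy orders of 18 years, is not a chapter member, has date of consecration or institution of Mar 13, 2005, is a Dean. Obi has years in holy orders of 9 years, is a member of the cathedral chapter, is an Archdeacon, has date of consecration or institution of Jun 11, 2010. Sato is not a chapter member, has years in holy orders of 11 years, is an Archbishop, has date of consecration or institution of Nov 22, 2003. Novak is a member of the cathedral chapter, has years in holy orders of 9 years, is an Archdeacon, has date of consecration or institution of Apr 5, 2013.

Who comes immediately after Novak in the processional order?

By dignity: Sato (Archbishop); then Sorensen (Bishop); then Novak, Obi and Drummond (Archdeacon); then Fontaine (Dean).
Among Novak, Obi and Drummond, by years in holy orders (lower first): Novak and Obi (9 years) before Drummond (20 years).
Novak and Obi are each a member of the cathedral chapter, so the next rule applies.
Among Novak and Obi, by date of consecration or institution (later first): Novak (Apr 5, 2013) before Obi (Jun 11, 2010).
Order: Sato, Sorensen, Novak, Obi, Drummond, Fontaine.

Obi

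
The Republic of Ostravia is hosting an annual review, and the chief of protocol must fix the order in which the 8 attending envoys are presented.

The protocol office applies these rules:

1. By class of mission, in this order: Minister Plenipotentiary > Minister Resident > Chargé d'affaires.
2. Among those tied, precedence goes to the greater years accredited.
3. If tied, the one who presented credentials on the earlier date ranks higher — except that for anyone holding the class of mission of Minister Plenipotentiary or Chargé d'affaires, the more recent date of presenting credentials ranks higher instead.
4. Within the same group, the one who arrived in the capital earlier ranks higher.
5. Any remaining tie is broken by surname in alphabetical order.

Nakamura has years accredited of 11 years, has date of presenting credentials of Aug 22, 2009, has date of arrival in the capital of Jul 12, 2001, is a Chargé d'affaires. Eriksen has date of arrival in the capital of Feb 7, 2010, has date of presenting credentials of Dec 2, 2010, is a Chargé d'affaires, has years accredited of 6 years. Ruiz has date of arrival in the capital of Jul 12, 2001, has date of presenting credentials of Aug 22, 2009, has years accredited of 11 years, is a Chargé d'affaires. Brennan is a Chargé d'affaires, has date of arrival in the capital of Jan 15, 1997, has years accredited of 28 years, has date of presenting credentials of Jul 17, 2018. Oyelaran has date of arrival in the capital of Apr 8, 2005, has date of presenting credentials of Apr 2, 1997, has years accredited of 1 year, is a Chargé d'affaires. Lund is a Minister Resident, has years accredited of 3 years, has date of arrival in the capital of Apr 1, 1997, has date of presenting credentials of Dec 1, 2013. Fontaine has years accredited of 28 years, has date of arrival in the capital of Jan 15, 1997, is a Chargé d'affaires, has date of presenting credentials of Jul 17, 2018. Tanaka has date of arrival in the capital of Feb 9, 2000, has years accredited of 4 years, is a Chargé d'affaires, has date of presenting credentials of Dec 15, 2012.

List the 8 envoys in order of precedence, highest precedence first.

Lund, Brennan, Fontaine, Nakamura, Ruiz, Eriksen, Tanaka, Oyelaran

By class of mission: Lund (Minister Resident); then Brennan, Fontaine, Nakamura, Ruiz, Eriksen, Tanaka and Oyelaran (Chargé d'affaires).
Among Brennan, Fontaine, Nakamura, Ruiz, Eriksen, Tanaka and Oyelaran, by years accredited (higher first): Brennan and Fontaine (28 years) before Nakamura and Ruiz (11 years) before Eriksen (6 years) before Tanaka (4 years) before Oyelaran (1 year).
Brennan and Fontaine both have date of presenting credentials Jul 17, 2018, so the next rule applies.
Brennan and Fontaine both have date of arrival in the capital Jan 15, 1997, so the next rule applies.
Among Brennan and Fontaine, alphabetically by surname: Brennan before Fontaine.
Nakamura and Ruiz both have date of presenting credentials Aug 22, 2009, so the next rule applies.
Nakamura and Ruiz both have date of arrival in the capital Jul 12, 2001, so the next rule applies.
Among Nakamura and Ruiz, alphabetically by surname: Nakamura before Ruiz.
Full order: Lund, Brennan, Fontaine, Nakamura, Ruiz, Eriksen, Tanaka, Oyelaran.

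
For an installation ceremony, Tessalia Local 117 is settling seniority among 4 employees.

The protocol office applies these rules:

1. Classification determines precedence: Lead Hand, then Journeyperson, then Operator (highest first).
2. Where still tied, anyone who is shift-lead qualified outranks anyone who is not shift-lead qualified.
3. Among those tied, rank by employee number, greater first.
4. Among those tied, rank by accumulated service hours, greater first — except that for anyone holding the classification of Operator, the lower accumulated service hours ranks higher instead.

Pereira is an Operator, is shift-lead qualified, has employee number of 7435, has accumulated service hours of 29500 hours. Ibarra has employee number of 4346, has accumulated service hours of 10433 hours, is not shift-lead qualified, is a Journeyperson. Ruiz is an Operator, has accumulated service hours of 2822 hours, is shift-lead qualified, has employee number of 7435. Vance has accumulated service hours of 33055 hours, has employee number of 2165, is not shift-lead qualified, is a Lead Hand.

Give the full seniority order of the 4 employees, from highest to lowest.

By classification: Vance (Lead Hand); then Ibarra (Journeyperson); then Ruiz and Pereira (Operator).
Ruiz and Pereira are each shift-lead qualified, so the next rule applies.
Ruiz and Pereira both have employee number 7435, so the next rule applies.
Among Ruiz and Pereira, by accumulated service hours (lower first) (reversed rule for this group): Ruiz (2822 hours) before Pereira (29500 hours).
Full order: Vance, Ibarra, Ruiz, Pereira.

Vance, Ibarra, Ruiz, Pereira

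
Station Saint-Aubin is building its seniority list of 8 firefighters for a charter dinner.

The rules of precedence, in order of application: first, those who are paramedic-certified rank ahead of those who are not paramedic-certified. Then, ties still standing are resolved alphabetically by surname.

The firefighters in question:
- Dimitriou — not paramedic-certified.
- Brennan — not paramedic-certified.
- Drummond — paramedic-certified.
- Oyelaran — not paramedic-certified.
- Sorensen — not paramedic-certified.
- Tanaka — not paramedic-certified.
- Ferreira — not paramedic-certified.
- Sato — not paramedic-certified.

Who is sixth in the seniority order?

By the first rule: Drummond (paramedic-certified); then Brennan, Dimitriou, Ferreira, Oyelaran, Sato, Sorensen and Tanaka (each not paramedic-certified).
Among Brennan, Dimitriou, Ferreira, Oyelaran, Sato, Sorensen and Tanaka, alphabetically by surname: Brennan before Dimitriou before Ferreira before Oyelaran before Sato before Sorensen before Tanaka.
Order: Drummond, Brennan, Dimitriou, Ferreira, Oyelaran, Sato, Sorensen, Tanaka.

Sato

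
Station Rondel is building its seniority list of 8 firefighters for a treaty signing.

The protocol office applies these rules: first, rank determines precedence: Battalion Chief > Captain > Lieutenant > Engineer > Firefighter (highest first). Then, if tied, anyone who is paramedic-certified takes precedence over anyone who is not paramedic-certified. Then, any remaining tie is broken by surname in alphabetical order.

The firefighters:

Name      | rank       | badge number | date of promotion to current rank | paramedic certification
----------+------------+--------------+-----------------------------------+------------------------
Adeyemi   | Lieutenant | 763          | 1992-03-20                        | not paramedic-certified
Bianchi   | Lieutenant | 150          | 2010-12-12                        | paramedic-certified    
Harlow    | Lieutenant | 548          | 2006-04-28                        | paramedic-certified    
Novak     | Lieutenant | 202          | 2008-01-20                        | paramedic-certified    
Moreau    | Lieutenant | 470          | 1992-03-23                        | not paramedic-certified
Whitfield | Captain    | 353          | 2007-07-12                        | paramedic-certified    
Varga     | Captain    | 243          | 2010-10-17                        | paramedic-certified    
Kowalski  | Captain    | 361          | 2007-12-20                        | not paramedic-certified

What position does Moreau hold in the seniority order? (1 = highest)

8

By rank: Varga, Whitfield and Kowalski (Captain); then Bianchi, Harlow, Novak, Adeyemi and Moreau (Lieutenant).
Among Varga, Whitfield and Kowalski, paramedic-certified before not paramedic-certified: Varga and Whitfield (paramedic-certified) before Kowalski (not paramedic-certified).
Among Varga and Whitfield, alphabetically by surname: Varga before Whitfield.
Among Bianchi, Harlow, Novak, Adeyemi and Moreau, paramedic-certified before not paramedic-certified: Bianchi, Harlow and Novak (paramedic-certified) before Adeyemi and Moreau (not paramedic-certified).
Among Bianchi, Harlow and Novak, alphabetically by surname: Bianchi before Harlow before Novak.
Among Adeyemi and Moreau, alphabetically by surname: Adeyemi before Moreau.
Order: Varga, Whitfield, Kowalski, Bianchi, Harlow, Novak, Adeyemi, Moreau. So position 8.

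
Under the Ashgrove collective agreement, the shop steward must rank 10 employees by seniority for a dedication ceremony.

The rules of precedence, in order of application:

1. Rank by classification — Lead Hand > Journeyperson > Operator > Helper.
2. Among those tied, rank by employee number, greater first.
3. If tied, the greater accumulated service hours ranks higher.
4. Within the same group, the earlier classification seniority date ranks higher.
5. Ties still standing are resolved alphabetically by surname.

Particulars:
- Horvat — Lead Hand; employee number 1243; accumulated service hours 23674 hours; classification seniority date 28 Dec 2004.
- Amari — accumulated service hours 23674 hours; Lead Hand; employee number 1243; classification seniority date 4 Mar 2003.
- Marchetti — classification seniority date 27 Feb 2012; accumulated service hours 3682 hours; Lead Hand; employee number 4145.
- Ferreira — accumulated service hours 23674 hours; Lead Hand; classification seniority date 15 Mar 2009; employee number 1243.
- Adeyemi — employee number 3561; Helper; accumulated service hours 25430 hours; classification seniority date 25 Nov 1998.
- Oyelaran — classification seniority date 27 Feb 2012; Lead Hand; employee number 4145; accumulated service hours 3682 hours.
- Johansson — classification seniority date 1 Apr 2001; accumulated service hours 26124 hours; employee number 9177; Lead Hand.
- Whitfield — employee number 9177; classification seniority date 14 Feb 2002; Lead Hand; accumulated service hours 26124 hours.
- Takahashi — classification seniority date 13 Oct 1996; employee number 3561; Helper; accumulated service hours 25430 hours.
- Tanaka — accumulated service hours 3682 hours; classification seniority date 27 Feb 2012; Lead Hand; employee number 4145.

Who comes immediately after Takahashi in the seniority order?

By classification: Johansson, Whitfield, Marchetti, Oyelaran, Tanaka, Amari, Horvat and Ferreira (Lead Hand); then Takahashi and Adeyemi (Helper).
Among Johansson, Whitfield, Marchetti, Oyelaran, Tanaka, Amari, Horvat and Ferreira, by employee number (higher first): Johansson and Whitfield (9177) before Marchetti, Oyelaran and Tanaka (4145) before Amari, Horvat and Ferreira (1243).
Johansson and Whitfield both have accumulated service hours 26124 hours, so the next rule applies.
Among Johansson and Whitfield, by classification seniority date (earlier first): Johansson (1 Apr 2001) before Whitfield (14 Feb 2002).
Marchetti, Oyelaran and Tanaka all have accumulated service hours 3682 hours, so the next rule applies.
Marchetti, Oyelaran and Tanaka all have classification seniority date 27 Feb 2012, so the next rule applies.
Among Marchetti, Oyelaran and Tanaka, alphabetically by surname: Marchetti before Oyelaran before Tanaka.
Amari, Horvat and Ferreira all have accumulated service hours 23674 hours, so the next rule applies.
Among Amari, Horvat and Ferreira, by classification seniority date (earlier first): Amari (4 Mar 2003) before Horvat (28 Dec 2004) before Ferreira (15 Mar 2009).
Takahashi and Adeyemi both have employee number 3561, so the next rule applies.
Takahashi and Adeyemi both have accumulated service hours 25430 hours, so the next rule applies.
Among Takahashi and Adeyemi, by classification seniority date (earlier first): Takahashi (13 Oct 1996) before Adeyemi (25 Nov 1998).
Order: Johansson, Whitfield, Marchetti, Oyelaran, Tanaka, Amari, Horvat, Ferreira, Takahashi, Adeyemi.

Adeyemi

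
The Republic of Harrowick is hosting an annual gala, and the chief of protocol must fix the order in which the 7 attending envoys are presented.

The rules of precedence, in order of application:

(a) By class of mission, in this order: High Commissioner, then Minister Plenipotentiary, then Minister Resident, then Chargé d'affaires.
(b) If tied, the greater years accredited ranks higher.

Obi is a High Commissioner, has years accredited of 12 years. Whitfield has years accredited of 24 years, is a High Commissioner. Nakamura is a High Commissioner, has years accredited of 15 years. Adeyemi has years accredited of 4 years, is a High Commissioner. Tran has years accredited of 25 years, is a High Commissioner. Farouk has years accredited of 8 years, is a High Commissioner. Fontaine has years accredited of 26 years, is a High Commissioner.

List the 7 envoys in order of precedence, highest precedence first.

By class of mission: Fontaine, Tran, Whitfield, Nakamura, Obi, Farouk and Adeyemi (High Commissioner).
Among Fontaine, Tran, Whitfield, Nakamura, Obi, Farouk and Adeyemi, by years accredited (higher first): Fontaine (26 years) before Tran (25 years) before Whitfield (24 years) before Nakamura (15 years) before Obi (12 years) before Farouk (8 years) before Adeyemi (4 years).
Full order: Fontaine, Tran, Whitfield, Nakamura, Obi, Farouk, Adeyemi.

Fontaine, Tran, Whitfield, Nakamura, Obi, Farouk, Adeyemi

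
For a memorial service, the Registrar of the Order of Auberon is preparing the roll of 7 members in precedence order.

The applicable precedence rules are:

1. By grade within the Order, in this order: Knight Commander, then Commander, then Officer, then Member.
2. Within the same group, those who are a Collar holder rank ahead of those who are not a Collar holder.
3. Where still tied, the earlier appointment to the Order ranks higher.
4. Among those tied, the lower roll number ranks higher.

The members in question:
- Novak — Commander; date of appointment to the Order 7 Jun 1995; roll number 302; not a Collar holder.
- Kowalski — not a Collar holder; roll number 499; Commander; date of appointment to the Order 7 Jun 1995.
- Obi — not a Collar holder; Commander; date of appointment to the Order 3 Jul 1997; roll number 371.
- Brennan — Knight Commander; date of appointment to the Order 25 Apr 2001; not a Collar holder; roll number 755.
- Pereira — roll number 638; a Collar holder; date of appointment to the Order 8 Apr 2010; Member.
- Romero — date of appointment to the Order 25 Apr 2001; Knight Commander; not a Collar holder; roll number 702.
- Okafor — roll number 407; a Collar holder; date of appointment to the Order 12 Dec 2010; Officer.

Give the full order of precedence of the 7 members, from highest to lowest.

By grade within the Order: Romero and Brennan (Knight Commander); then Novak, Kowalski and Obi (Commander); then Okafor (Officer); then Pereira (Member).
Romero and Brennan are each not a Collar holder, so the next rule applies.
Romero and Brennan both have date of appointment to the Order 25 Apr 2001, so the next rule applies.
Among Romero and Brennan, by roll number (lower first): Romero (702) before Brennan (755).
Novak, Kowalski and Obi are each not a Collar holder, so the next rule applies.
Among Novak, Kowalski and Obi, by date of appointment to the Order (earlier first): Novak and Kowalski (7 Jun 1995) before Obi (3 Jul 1997).
Among Novak and Kowalski, by roll number (lower first): Novak (302) before Kowalski (499).
Full order: Romero, Brennan, Novak, Kowalski, Obi, Okafor, Pereira.

Romero, Brennan, Novak, Kowalski, Obi, Okafor, Pereira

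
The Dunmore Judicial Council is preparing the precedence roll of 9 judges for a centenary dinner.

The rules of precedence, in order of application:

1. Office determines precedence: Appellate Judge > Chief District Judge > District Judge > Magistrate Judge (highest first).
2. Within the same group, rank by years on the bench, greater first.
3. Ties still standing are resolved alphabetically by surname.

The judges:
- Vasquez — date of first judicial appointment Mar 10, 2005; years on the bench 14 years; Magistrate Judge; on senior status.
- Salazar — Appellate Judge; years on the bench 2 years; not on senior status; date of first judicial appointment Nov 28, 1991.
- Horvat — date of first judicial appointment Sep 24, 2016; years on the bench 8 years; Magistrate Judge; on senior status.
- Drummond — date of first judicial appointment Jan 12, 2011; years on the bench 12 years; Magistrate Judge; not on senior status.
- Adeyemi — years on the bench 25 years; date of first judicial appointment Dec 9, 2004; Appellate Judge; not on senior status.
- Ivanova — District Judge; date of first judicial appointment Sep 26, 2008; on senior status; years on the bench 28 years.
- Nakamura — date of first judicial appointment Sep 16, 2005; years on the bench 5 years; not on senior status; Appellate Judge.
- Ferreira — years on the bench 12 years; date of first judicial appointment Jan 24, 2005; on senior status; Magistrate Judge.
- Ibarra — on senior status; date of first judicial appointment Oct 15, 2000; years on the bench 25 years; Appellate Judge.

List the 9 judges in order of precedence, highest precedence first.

Adeyemi, Ibarra, Nakamura, Salazar, Ivanova, Vasquez, Drummond, Ferreira, Horvat

By office: Adeyemi, Ibarra, Nakamura and Salazar (Appellate Judge); then Ivanova (District Judge); then Vasquez, Drummond, Ferreira and Horvat (Magistrate Judge).
Among Adeyemi, Ibarra, Nakamura and Salazar, by years on the bench (higher first): Adeyemi and Ibarra (25 years) before Nakamura (5 years) before Salazar (2 years).
Among Adeyemi and Ibarra, alphabetically by surname: Adeyemi before Ibarra.
Among Vasquez, Drummond, Ferreira and Horvat, by years on the bench (higher first): Vasquez (14 years) before Drummond and Ferreira (12 years) before Horvat (8 years).
Among Drummond and Ferreira, alphabetically by surname: Drummond before Ferreira.
Full order: Adeyemi, Ibarra, Nakamura, Salazar, Ivanova, Vasquez, Drummond, Ferreira, Horvat.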